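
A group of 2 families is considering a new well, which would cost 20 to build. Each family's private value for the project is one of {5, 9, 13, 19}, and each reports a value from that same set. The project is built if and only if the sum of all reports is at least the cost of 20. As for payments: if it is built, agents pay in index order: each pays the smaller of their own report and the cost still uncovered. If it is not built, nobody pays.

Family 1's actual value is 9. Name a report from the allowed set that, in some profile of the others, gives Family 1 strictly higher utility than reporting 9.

Suppose Family 2 reports 19.
Report 9: project built, pays 9, utility 9 - 9 = 0.
Report 5: project built, pays 5, utility 9 - 5 = 4.
So reporting 5 beats truth here (4 > 0).

5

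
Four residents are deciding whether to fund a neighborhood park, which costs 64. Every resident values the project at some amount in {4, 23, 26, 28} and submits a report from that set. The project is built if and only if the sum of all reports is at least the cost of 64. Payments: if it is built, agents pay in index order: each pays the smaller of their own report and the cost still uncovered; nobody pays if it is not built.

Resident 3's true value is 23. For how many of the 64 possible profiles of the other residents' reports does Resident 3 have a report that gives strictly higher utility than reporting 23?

Others report (4, 28, 28): truth gives 0; report 4 gives 19 > 0. Violating.
Others report (23, 23, 23): truth gives 5; report 4 gives 19 > 5. Violating.
Others report (23, 23, 26): truth gives 5; report 4 gives 19 > 5. Violating.
Others report (23, 23, 28): truth gives 5; report 4 gives 19 > 5. Violating.
Others report (4, 4, 4): truth gives 0; no alternative beats it.
Others report (4, 4, 23): truth gives 0; no alternative beats it.
(Checking all 64 profiles: 30 have a profitable deviation, 34 do not.)

30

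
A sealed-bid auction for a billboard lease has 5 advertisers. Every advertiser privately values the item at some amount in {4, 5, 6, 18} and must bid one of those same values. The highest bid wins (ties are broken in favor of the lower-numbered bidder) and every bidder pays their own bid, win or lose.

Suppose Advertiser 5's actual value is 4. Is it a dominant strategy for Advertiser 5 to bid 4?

Consider the case where Advertiser 1 bids 4, Advertiser 2 bids 4, Advertiser 3 bids 4 and Advertiser 4 bids 4.
Truthful bid 4: loses but pays 4, utility -4.
Bid 5 instead: wins, pays 5, utility 4 - 5 = -1.
Since -1 > -4, bidding 5 is strictly better here, so truthful bidding is not dominant.

No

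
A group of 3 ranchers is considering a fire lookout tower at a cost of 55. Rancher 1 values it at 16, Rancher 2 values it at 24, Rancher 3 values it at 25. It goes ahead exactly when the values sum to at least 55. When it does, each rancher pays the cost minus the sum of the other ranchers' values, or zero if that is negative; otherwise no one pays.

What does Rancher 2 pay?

Total value 65 ≥ cost 55, so the project is built.
The other ranchers' values sum to 41.
Cost minus that sum is 55 - 41 = 14.

14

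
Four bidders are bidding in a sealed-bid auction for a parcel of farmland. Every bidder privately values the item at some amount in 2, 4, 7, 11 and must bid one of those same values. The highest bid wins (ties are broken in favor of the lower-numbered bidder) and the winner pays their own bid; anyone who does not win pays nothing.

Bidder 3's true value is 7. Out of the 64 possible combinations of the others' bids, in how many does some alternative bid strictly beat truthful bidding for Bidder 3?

Others bid (2, 2, 2): truth gives 0; bid 4 gives 3 > 0. Violating.
Others bid (2, 2, 4): truth gives 0; bid 4 gives 3 > 0. Violating.
Others bid (2, 2, 7): truth gives 0; no alternative beats it.
Others bid (2, 2, 11): truth gives 0; no alternative beats it.
(Checking all 64 profiles: 2 have a profitable deviation, 62 do not.)

2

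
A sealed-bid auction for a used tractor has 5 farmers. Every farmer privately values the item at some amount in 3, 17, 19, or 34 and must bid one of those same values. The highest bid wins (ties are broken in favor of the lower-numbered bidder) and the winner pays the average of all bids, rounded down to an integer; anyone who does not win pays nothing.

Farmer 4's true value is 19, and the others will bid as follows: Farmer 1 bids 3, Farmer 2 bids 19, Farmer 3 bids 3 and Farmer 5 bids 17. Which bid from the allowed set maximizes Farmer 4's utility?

Bid 3: loses, pays 0, utility 0.
Bid 17: loses, pays 0, utility 0.
Bid 19: loses, pays 0, utility 0.
Bid 34: wins, pays 15, utility 19 - 15 = 4.
The best choice is 34 with utility 4.

34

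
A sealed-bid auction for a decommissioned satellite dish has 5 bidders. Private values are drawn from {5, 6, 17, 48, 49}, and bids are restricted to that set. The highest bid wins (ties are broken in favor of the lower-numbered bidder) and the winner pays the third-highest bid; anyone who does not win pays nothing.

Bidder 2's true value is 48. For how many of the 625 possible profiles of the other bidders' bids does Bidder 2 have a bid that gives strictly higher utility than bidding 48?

Others bid (5, 5, 5, 49): truth gives 0; bid 49 gives 43 > 0. Violating.
Others bid (5, 5, 6, 49): truth gives 0; bid 49 gives 42 > 0. Violating.
Others bid (5, 5, 17, 49): truth gives 0; bid 49 gives 31 > 0. Violating.
Others bid (5, 5, 49, 5): truth gives 0; bid 49 gives 43 > 0. Violating.
Others bid (5, 5, 5, 5): truth gives 43; no alternative beats it.
Others bid (5, 5, 5, 6): truth gives 43; no alternative beats it.
(Checking all 625 profiles: 108 have a profitable deviation, 517 do not.)

108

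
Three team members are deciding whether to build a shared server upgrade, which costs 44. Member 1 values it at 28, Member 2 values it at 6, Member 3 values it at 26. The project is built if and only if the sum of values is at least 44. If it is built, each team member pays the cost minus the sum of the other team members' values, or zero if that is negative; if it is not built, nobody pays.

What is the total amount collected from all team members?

Total value 60 ≥ cost 44, so it is built.
Member 1: others sum to 32; max(0, 44 - 32) = 12.
Member 2: others sum to 54; max(0, 44 - 54) = 0.
Member 3: others sum to 34; max(0, 44 - 34) = 10.
Total collected = 12 + 0 + 10 = 22.

22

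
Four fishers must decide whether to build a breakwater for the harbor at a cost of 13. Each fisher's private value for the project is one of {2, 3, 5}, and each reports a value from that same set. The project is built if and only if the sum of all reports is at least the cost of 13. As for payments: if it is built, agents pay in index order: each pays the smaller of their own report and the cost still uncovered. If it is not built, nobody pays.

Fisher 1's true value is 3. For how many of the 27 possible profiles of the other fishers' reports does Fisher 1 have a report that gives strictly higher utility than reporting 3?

10

Others report (2, 5, 5): truth gives 0; report 2 gives 1 > 0. Violating.
Others report (3, 3, 5): truth gives 0; report 2 gives 1 > 0. Violating.
Others report (3, 5, 3): truth gives 0; report 2 gives 1 > 0. Violating.
Others report (3, 5, 5): truth gives 0; report 2 gives 1 > 0. Violating.
Others report (2, 2, 2): truth gives 0; no alternative beats it.
Others report (2, 2, 3): truth gives 0; no alternative beats it.
(Checking all 27 profiles: 10 have a profitable deviation, 17 do not.)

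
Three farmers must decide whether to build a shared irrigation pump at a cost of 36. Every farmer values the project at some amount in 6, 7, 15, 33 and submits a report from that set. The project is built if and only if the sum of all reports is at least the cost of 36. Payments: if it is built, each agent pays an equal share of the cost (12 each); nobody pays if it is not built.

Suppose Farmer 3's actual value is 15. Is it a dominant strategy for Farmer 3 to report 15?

Consider the case where Farmer 1 reports 6 and Farmer 2 reports 6.
Truthful report 15: project not built, utility 0.
Report 33 instead: project built, pays 12, utility 15 - 12 = 3.
Since 3 > 0, reporting 33 is strictly better here, so truthful reporting is not dominant.

No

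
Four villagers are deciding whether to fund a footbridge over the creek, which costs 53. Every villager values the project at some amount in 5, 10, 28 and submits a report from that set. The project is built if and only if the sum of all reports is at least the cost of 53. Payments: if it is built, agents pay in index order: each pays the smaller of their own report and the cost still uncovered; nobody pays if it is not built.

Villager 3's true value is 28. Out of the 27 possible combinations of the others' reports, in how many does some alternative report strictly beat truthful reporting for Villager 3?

13

Others report (5, 10, 28): truth gives 0; report 10 gives 18 > 0. Violating.
Others report (5, 28, 10): truth gives 8; report 10 gives 18 > 8. Violating.
Others report (5, 28, 28): truth gives 8; report 5 gives 23 > 8. Violating.
Others report (10, 5, 28): truth gives 0; report 10 gives 18 > 0. Violating.
Others report (5, 5, 5): truth gives 0; no alternative beats it.
Others report (5, 5, 10): truth gives 0; no alternative beats it.
(Checking all 27 profiles: 13 have a profitable deviation, 14 do not.)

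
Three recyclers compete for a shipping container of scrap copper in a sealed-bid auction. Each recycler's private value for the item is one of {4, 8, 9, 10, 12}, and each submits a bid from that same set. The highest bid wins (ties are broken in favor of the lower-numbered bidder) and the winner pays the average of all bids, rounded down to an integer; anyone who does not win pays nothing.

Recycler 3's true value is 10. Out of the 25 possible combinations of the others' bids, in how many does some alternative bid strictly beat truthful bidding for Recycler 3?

3

Others bid (4, 4): truth gives 4; bid 8 gives 5 > 4. Violating.
Others bid (4, 10): truth gives 0; bid 12 gives 2 > 0. Violating.
Others bid (10, 4): truth gives 0; bid 12 gives 2 > 0. Violating.
Others bid (4, 8): truth gives 3; no alternative beats it.
Others bid (4, 9): truth gives 3; no alternative beats it.
(Checking all 25 profiles: 3 have a profitable deviation, 22 do not.)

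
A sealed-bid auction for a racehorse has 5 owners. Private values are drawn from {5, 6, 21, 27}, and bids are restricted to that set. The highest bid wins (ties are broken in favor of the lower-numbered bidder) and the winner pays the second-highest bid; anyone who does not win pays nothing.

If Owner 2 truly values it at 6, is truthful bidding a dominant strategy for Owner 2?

Yes

Check each profile of the others' bids and compare truth against every alternative bid.
Others bid (5, 5, 5, 5): truth gives 1, best alternative gives 1.
Others bid (5, 5, 5, 6): truth gives 0, best alternative gives 0.
Others bid (5, 5, 5, 21): truth gives 0, best alternative gives 0.
Others bid (5, 5, 5, 27): truth gives 0, best alternative gives 0.
Others bid (5, 5, 6, 5): truth gives 0, best alternative gives 0.
Others bid (5, 5, 6, 6): truth gives 0, best alternative gives 0.
(Remaining 250 profiles checked similarly; truth is weakly best in each.)
In every case the truthful bid is at least as good as any alternative, so it is a dominant strategy.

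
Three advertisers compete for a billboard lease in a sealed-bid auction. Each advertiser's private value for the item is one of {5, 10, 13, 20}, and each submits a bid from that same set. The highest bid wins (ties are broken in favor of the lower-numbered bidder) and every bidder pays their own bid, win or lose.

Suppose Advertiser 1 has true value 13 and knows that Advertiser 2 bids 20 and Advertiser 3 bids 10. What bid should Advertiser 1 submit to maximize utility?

5

Bid 5: loses but pays 5, utility -5.
Bid 10: loses but pays 10, utility -10.
Bid 13: loses but pays 13, utility -13.
Bid 20: wins, pays 20, utility 13 - 20 = -7.
The best choice is 5 with utility -5.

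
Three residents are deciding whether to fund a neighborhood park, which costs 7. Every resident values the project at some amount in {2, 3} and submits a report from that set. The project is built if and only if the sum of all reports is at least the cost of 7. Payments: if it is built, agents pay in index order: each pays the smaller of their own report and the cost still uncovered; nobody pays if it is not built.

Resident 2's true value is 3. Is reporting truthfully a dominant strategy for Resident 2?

Consider the case where Resident 1 reports 2 and Resident 3 reports 3.
Truthful report 3: project built, pays 3, utility 3 - 3 = 0.
Report 2 instead: project built, pays 2, utility 3 - 2 = 1.
Since 1 > 0, reporting 2 is strictly better here, so truthful reporting is not dominant.

No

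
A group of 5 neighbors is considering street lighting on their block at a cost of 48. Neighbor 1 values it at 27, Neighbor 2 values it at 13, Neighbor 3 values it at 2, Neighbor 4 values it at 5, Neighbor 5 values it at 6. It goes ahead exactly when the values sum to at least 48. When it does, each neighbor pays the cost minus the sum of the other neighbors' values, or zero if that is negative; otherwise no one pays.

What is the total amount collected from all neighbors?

31

Total value 53 ≥ cost 48, so it is built.
Neighbor 1: others sum to 26; max(0, 48 - 26) = 22.
Neighbor 2: others sum to 40; max(0, 48 - 40) = 8.
Neighbor 3: others sum to 51; max(0, 48 - 51) = 0.
Neighbor 4: others sum to 48; max(0, 48 - 48) = 0.
Neighbor 5: others sum to 47; max(0, 48 - 47) = 1.
Total collected = 22 + 8 + 0 + 0 + 1 = 31.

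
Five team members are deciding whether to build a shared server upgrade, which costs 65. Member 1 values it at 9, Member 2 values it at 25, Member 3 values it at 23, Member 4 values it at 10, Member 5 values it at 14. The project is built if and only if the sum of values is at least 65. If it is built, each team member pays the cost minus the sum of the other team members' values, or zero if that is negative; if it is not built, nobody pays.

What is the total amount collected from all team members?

Total value 81 ≥ cost 65, so it is built.
Member 1: others sum to 72; max(0, 65 - 72) = 0.
Member 2: others sum to 56; max(0, 65 - 56) = 9.
Member 3: others sum to 58; max(0, 65 - 58) = 7.
Member 4: others sum to 71; max(0, 65 - 71) = 0.
Member 5: others sum to 67; max(0, 65 - 67) = 0.
Total collected = 0 + 9 + 7 + 0 + 0 = 16.

16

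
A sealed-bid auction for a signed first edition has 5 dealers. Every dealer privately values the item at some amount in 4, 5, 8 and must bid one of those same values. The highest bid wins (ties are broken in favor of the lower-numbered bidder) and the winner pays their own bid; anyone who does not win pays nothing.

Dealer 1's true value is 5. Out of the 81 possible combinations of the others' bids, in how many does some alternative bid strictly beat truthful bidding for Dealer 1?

Others bid (4, 4, 4, 4): truth gives 0; bid 4 gives 1 > 0. Violating.
Others bid (4, 4, 4, 5): truth gives 0; no alternative beats it.
Others bid (4, 4, 4, 8): truth gives 0; no alternative beats it.
(Checking all 81 profiles: 1 has a profitable deviation, 80 do not.)

1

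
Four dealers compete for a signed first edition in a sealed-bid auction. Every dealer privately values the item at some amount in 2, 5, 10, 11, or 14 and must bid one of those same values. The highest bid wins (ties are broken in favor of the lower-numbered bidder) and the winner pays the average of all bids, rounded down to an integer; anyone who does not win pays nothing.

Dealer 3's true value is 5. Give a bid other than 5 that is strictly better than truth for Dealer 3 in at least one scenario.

10

Suppose Dealer 1 bids 2, Dealer 2 bids 5 and Dealer 4 bids 2.
Bid 5: loses, pays 0, utility 0.
Bid 10: wins, pays 4, utility 5 - 4 = 1.
So bidding 10 beats truth here (1 > 0).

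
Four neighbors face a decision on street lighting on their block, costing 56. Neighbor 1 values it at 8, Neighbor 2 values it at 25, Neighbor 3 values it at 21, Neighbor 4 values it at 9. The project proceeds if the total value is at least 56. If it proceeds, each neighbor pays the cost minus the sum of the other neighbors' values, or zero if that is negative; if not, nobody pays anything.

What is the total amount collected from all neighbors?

Total value 63 ≥ cost 56, so it is built.
Neighbor 1: others sum to 55; max(0, 56 - 55) = 1.
Neighbor 2: others sum to 38; max(0, 56 - 38) = 18.
Neighbor 3: others sum to 42; max(0, 56 - 42) = 14.
Neighbor 4: others sum to 54; max(0, 56 - 54) = 2.
Total collected = 1 + 18 + 14 + 2 = 35.

35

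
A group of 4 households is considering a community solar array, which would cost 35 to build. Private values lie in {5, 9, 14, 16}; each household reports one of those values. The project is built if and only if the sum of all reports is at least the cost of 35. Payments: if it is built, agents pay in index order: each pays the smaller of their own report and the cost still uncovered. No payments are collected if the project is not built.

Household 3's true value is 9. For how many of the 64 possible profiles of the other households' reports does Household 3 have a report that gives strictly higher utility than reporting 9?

32

Others report (5, 9, 16): truth gives 0; report 5 gives 4 > 0. Violating.
Others report (5, 14, 14): truth gives 0; report 5 gives 4 > 0. Violating.
Others report (5, 14, 16): truth gives 0; report 5 gives 4 > 0. Violating.
Others report (5, 16, 9): truth gives 0; report 5 gives 4 > 0. Violating.
Others report (5, 5, 5): truth gives 0; no alternative beats it.
Others report (5, 5, 9): truth gives 0; no alternative beats it.
(Checking all 64 profiles: 32 have a profitable deviation, 32 do not.)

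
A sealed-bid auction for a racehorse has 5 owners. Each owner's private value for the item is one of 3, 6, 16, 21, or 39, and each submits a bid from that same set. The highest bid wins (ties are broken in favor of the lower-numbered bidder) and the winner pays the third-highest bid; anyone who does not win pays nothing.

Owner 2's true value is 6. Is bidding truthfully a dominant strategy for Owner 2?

No

Consider the case where Owner 1 bids 3, Owner 3 bids 3, Owner 4 bids 3 and Owner 5 bids 16.
Truthful bid 6: loses, pays 0, utility 0.
Bid 16 instead: wins, pays 3, utility 6 - 3 = 3.
Since 3 > 0, bidding 16 is strictly better here, so truthful bidding is not dominant.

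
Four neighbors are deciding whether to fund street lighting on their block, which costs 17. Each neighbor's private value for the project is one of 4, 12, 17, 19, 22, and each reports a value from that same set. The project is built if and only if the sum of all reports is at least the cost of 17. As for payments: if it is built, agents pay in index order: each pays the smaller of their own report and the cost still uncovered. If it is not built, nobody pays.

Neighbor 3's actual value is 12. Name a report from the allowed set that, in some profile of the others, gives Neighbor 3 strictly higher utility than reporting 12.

4

Suppose Neighbor 1 reports 4, Neighbor 2 reports 4 and Neighbor 4 reports 12.
Report 12: project built, pays 9, utility 12 - 9 = 3.
Report 4: project built, pays 4, utility 12 - 4 = 8.
So reporting 4 beats truth here (8 > 3).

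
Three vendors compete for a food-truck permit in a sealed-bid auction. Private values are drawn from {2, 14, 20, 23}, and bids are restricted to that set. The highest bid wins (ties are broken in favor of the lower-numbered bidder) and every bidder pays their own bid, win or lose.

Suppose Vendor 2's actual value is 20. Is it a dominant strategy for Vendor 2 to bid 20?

Consider the case where Vendor 1 bids 2 and Vendor 3 bids 2.
Truthful bid 20: wins, pays 20, utility 20 - 20 = 0.
Bid 14 instead: wins, pays 14, utility 20 - 14 = 6.
Since 6 > 0, bidding 14 is strictly better here, so truthful bidding is not dominant.

No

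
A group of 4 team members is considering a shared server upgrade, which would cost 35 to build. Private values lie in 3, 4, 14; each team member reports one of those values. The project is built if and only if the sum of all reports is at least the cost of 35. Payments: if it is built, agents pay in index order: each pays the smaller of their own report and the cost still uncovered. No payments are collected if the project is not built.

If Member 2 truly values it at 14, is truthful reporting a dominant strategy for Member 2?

No

Consider the case where Member 1 reports 3, Member 3 reports 14 and Member 4 reports 14.
Truthful report 14: project built, pays 14, utility 14 - 14 = 0.
Report 4 instead: project built, pays 4, utility 14 - 4 = 10.
Since 10 > 0, reporting 4 is strictly better here, so truthful reporting is not dominant.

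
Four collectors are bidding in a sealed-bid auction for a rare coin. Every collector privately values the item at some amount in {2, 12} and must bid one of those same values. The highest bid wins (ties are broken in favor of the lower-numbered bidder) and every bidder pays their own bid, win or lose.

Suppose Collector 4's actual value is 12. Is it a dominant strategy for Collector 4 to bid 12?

No

Consider the case where Collector 1 bids 2, Collector 2 bids 2 and Collector 3 bids 12.
Truthful bid 12: loses but pays 12, utility -12.
Bid 2 instead: loses but pays 2, utility -2.
Since -2 > -12, bidding 2 is strictly better here, so truthful bidding is not dominant.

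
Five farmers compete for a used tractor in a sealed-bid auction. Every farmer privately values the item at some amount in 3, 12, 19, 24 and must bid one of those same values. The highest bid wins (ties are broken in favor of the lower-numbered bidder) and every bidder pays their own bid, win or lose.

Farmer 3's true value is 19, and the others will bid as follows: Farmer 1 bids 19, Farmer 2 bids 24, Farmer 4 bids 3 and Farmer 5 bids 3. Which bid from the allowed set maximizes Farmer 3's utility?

Bid 3: loses but pays 3, utility -3.
Bid 12: loses but pays 12, utility -12.
Bid 19: loses but pays 19, utility -19.
Bid 24: loses but pays 24, utility -24.
The best choice is 3 with utility -3.

3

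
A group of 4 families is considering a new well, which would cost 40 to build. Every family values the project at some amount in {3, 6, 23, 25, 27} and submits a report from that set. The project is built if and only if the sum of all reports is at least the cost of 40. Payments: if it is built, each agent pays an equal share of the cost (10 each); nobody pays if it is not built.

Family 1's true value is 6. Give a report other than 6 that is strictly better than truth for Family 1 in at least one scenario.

Suppose Family 2 reports 3, Family 3 reports 6 and Family 4 reports 25.
Report 6: project built, pays 10, utility 6 - 10 = -4.
Report 3: project not built, utility 0.
So reporting 3 beats truth here (0 > -4).

3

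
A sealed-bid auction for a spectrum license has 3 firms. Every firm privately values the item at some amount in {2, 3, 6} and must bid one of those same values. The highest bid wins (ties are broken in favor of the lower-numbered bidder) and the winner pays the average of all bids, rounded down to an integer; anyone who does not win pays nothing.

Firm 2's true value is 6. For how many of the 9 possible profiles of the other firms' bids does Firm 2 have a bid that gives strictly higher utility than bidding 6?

Others bid (2, 2): truth gives 3; bid 3 gives 4 > 3. Violating.
Others bid (2, 3): truth gives 3; bid 3 gives 4 > 3. Violating.
Others bid (2, 6): truth gives 2; no alternative beats it.
Others bid (3, 2): truth gives 3; no alternative beats it.
(Checking all 9 profiles: 2 have a profitable deviation, 7 do not.)

2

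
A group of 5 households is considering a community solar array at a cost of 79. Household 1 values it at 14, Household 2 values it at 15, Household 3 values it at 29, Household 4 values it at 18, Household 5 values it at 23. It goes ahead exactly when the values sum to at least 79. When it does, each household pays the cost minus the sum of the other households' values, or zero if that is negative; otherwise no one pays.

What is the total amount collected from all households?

Total value 99 ≥ cost 79, so it is built.
Household 1: others sum to 85; max(0, 79 - 85) = 0.
Household 2: others sum to 84; max(0, 79 - 84) = 0.
Household 3: others sum to 70; max(0, 79 - 70) = 9.
Household 4: others sum to 81; max(0, 79 - 81) = 0.
Household 5: others sum to 76; max(0, 79 - 76) = 3.
Total collected = 0 + 0 + 9 + 0 + 3 = 12.

12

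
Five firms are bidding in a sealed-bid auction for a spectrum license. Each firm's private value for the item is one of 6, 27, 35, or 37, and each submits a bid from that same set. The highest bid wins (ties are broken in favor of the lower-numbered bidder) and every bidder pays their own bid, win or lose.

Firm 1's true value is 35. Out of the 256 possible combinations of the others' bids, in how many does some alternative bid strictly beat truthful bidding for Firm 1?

191

Others bid (6, 6, 6, 6): truth gives 0; bid 6 gives 29 > 0. Violating.
Others bid (6, 6, 6, 27): truth gives 0; bid 27 gives 8 > 0. Violating.
Others bid (6, 6, 6, 37): truth gives -35; bid 37 gives -2 > -35. Violating.
Others bid (6, 6, 27, 6): truth gives 0; bid 27 gives 8 > 0. Violating.
Others bid (6, 6, 6, 35): truth gives 0; no alternative beats it.
Others bid (6, 6, 27, 35): truth gives 0; no alternative beats it.
(Checking all 256 profiles: 191 have a profitable deviation, 65 do not.)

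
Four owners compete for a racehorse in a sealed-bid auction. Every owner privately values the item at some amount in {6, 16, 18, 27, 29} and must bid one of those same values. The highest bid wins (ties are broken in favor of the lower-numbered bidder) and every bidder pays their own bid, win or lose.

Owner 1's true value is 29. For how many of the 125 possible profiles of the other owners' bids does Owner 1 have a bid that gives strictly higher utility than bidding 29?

Others bid (6, 6, 6): truth gives 0; bid 6 gives 23 > 0. Violating.
Others bid (6, 6, 16): truth gives 0; bid 16 gives 13 > 0. Violating.
Others bid (6, 6, 18): truth gives 0; bid 18 gives 11 > 0. Violating.
Others bid (6, 6, 27): truth gives 0; bid 27 gives 2 > 0. Violating.
Others bid (6, 6, 29): truth gives 0; no alternative beats it.
Others bid (6, 16, 29): truth gives 0; no alternative beats it.
(Checking all 125 profiles: 64 have a profitable deviation, 61 do not.)

64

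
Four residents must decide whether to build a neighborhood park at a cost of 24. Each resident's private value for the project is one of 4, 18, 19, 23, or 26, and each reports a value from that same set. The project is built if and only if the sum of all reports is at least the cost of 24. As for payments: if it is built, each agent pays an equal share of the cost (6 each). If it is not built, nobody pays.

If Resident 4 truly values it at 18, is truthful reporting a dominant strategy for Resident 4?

Check each profile of the others' reports and compare truth against every alternative report.
Others report (4, 4, 4): truth gives 12, best alternative gives 12.
Others report (4, 4, 18): truth gives 12, best alternative gives 12.
Others report (4, 4, 19): truth gives 12, best alternative gives 12.
Others report (4, 4, 23): truth gives 12, best alternative gives 12.
Others report (4, 4, 26): truth gives 12, best alternative gives 12.
Others report (4, 18, 4): truth gives 12, best alternative gives 12.
(Remaining 119 profiles checked similarly; truth is weakly best in each.)
In every case the truthful report is at least as good as any alternative, so it is a dominant strategy.

Yes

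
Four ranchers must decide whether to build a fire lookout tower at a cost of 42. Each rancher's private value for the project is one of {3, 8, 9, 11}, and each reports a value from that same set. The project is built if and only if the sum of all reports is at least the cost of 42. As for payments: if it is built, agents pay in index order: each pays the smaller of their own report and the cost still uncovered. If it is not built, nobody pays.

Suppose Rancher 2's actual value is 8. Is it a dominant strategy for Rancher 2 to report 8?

Check each profile of the others' reports and compare truth against every alternative report.
Others report (3, 3, 3): truth gives 0, best alternative gives 0.
Others report (3, 3, 8): truth gives 0, best alternative gives 0.
Others report (3, 3, 9): truth gives 0, best alternative gives 0.
Others report (3, 3, 11): truth gives 0, best alternative gives 0.
Others report (3, 8, 3): truth gives 0, best alternative gives 0.
Others report (3, 8, 8): truth gives 0, best alternative gives 0.
(Remaining 58 profiles checked similarly; truth is weakly best in each.)
In every case the truthful report is at least as good as any alternative, so it is a dominant strategy.

Yes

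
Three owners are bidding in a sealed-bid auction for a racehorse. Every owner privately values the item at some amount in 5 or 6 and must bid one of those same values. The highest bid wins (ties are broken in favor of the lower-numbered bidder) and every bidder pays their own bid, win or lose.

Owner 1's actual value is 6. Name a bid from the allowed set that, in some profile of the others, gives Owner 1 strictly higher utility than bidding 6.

Suppose Owner 2 bids 5 and Owner 3 bids 5.
Bid 6: wins, pays 6, utility 6 - 6 = 0.
Bid 5: wins, pays 5, utility 6 - 5 = 1.
So bidding 5 beats truth here (1 > 0).

5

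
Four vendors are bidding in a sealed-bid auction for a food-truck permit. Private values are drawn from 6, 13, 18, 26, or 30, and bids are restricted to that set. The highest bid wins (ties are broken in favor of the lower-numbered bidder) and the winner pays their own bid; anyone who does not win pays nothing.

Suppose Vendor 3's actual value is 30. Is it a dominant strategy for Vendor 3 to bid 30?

Consider the case where Vendor 1 bids 6, Vendor 2 bids 6 and Vendor 4 bids 6.
Truthful bid 30: wins, pays 30, utility 30 - 30 = 0.
Bid 13 instead: wins, pays 13, utility 30 - 13 = 17.
Since 17 > 0, bidding 13 is strictly better here, so truthful bidding is not dominant.

No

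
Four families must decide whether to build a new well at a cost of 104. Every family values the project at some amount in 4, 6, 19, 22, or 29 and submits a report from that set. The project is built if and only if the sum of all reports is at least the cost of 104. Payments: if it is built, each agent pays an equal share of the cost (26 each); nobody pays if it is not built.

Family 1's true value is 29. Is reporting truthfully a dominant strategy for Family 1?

Yes

Check each profile of the others' reports and compare truth against every alternative report.
Others report (19, 29, 29): truth gives 3, best alternative gives 0.
Others report (22, 29, 29): truth gives 3, best alternative gives 0.
Others report (29, 19, 29): truth gives 3, best alternative gives 0.
Others report (29, 22, 29): truth gives 3, best alternative gives 0.
Others report (29, 29, 19): truth gives 3, best alternative gives 0.
Others report (29, 29, 22): truth gives 3, best alternative gives 0.
(Remaining 119 profiles checked similarly; truth is weakly best in each.)
In every case the truthful report is at least as good as any alternative, so it is a dominant strategy.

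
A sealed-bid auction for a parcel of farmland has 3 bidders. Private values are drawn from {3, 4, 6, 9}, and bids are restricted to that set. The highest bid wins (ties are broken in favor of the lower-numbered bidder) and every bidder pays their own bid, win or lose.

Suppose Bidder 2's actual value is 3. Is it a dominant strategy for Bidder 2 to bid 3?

Consider the case where Bidder 1 bids 3 and Bidder 3 bids 3.
Truthful bid 3: loses but pays 3, utility -3.
Bid 4 instead: wins, pays 4, utility 3 - 4 = -1.
Since -1 > -3, bidding 4 is strictly better here, so truthful bidding is not dominant.

No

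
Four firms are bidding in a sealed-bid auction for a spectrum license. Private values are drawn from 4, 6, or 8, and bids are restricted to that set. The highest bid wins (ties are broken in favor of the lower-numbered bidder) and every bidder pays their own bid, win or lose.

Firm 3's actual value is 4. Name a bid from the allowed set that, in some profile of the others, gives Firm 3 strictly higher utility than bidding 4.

Suppose Firm 1 bids 4, Firm 2 bids 4 and Firm 4 bids 4.
Bid 4: loses but pays 4, utility -4.
Bid 6: wins, pays 6, utility 4 - 6 = -2.
So bidding 6 beats truth here (-2 > -4).

6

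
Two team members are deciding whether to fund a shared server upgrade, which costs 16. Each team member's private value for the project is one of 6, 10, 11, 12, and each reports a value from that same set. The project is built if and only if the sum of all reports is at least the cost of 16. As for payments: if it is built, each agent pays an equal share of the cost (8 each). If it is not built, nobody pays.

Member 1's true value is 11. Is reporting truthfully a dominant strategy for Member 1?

Yes

Check each profile of the others' reports and compare truth against every alternative report.
Others report (6): truth gives 3, best alternative gives 3.
Others report (10): truth gives 3, best alternative gives 3.
Others report (11): truth gives 3, best alternative gives 3.
Others report (12): truth gives 3, best alternative gives 3.
In every case the truthful report is at least as good as any alternative, so it is a dominant strategy.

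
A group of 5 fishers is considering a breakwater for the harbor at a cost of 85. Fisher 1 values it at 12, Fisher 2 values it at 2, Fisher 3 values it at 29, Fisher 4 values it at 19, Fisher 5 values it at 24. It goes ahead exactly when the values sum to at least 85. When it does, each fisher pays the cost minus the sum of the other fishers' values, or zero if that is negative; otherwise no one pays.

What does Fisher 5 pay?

Total value 86 ≥ cost 85, so the project is built.
The other fishers' values sum to 62.
Cost minus that sum is 85 - 62 = 23.

23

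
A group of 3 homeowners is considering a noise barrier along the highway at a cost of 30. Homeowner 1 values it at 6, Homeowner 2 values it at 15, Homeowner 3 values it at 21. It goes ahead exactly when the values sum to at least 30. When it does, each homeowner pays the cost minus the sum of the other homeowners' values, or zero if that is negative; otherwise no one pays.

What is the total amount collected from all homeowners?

Total value 42 ≥ cost 30, so it is built.
Homeowner 1: others sum to 36; max(0, 30 - 36) = 0.
Homeowner 2: others sum to 27; max(0, 30 - 27) = 3.
Homeowner 3: others sum to 21; max(0, 30 - 21) = 9.
Total collected = 0 + 3 + 9 = 12.

12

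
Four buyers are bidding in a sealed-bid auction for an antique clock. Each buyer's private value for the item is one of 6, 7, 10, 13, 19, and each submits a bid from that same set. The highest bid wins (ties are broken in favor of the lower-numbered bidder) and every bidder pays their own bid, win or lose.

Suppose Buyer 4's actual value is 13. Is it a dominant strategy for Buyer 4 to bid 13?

No

Consider the case where Buyer 1 bids 6, Buyer 2 bids 6 and Buyer 3 bids 6.
Truthful bid 13: wins, pays 13, utility 13 - 13 = 0.
Bid 7 instead: wins, pays 7, utility 13 - 7 = 6.
Since 6 > 0, bidding 7 is strictly better here, so truthful bidding is not dominant.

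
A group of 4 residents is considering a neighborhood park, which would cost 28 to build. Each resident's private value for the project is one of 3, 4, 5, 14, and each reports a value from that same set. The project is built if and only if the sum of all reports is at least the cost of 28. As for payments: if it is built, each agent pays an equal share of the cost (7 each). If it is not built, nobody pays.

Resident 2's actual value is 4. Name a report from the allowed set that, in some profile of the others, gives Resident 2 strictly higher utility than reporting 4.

3

Suppose Resident 1 reports 5, Resident 3 reports 5 and Resident 4 reports 14.
Report 4: project built, pays 7, utility 4 - 7 = -3.
Report 3: project not built, utility 0.
So reporting 3 beats truth here (0 > -3).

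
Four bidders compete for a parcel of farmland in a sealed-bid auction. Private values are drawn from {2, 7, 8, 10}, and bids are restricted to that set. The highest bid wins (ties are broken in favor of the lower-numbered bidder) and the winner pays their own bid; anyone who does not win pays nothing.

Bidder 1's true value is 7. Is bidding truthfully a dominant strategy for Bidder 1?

No

Consider the case where Bidder 2 bids 2, Bidder 3 bids 2 and Bidder 4 bids 2.
Truthful bid 7: wins, pays 7, utility 7 - 7 = 0.
Bid 2 instead: wins, pays 2, utility 7 - 2 = 5.
Since 5 > 0, bidding 2 is strictly better here, so truthful bidding is not dominant.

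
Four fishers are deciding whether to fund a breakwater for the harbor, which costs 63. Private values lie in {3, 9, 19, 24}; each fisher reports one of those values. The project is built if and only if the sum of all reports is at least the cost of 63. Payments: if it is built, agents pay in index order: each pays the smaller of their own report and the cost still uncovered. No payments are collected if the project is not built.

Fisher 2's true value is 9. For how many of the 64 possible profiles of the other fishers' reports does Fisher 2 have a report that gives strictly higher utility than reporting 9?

Others report (19, 19, 24): truth gives 0; report 3 gives 6 > 0. Violating.
Others report (19, 24, 19): truth gives 0; report 3 gives 6 > 0. Violating.
Others report (19, 24, 24): truth gives 0; report 3 gives 6 > 0. Violating.
Others report (24, 19, 19): truth gives 0; report 3 gives 6 > 0. Violating.
Others report (3, 3, 3): truth gives 0; no alternative beats it.
Others report (3, 3, 9): truth gives 0; no alternative beats it.
(Checking all 64 profiles: 7 have a profitable deviation, 57 do not.)

7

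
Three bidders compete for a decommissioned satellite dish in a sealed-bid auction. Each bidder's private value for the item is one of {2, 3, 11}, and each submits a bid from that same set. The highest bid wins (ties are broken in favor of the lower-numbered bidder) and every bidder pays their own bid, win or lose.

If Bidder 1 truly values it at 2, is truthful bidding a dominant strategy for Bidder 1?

No

Consider the case where Bidder 2 bids 2 and Bidder 3 bids 3.
Truthful bid 2: loses but pays 2, utility -2.
Bid 3 instead: wins, pays 3, utility 2 - 3 = -1.
Since -1 > -2, bidding 3 is strictly better here, so truthful bidding is not dominant.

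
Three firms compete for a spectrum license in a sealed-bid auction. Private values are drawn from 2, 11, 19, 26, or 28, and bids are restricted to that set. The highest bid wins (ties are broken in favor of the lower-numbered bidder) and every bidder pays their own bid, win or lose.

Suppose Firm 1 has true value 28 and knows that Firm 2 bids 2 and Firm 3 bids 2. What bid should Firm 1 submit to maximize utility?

Bid 2: wins, pays 2, utility 28 - 2 = 26.
Bid 11: wins, pays 11, utility 28 - 11 = 17.
Bid 19: wins, pays 19, utility 28 - 19 = 9.
Bid 26: wins, pays 26, utility 28 - 26 = 2.
Bid 28: wins, pays 28, utility 28 - 28 = 0.
The best choice is 2 with utility 26.

2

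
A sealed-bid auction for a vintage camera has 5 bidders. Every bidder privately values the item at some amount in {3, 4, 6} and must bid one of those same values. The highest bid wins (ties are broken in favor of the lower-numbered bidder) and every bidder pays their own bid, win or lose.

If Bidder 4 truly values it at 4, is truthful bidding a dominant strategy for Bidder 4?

No

Consider the case where Bidder 1 bids 3, Bidder 2 bids 3, Bidder 3 bids 3 and Bidder 5 bids 6.
Truthful bid 4: loses but pays 4, utility -4.
Bid 3 instead: loses but pays 3, utility -3.
Since -3 > -4, bidding 3 is strictly better here, so truthful bidding is not dominant.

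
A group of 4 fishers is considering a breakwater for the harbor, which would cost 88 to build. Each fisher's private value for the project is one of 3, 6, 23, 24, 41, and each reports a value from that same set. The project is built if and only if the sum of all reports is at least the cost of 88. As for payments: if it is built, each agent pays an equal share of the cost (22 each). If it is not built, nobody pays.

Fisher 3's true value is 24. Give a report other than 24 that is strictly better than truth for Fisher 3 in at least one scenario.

41

Suppose Fisher 1 reports 3, Fisher 2 reports 3 and Fisher 4 reports 41.
Report 24: project not built, utility 0.
Report 41: project built, pays 22, utility 24 - 22 = 2.
So reporting 41 beats truth here (2 > 0).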